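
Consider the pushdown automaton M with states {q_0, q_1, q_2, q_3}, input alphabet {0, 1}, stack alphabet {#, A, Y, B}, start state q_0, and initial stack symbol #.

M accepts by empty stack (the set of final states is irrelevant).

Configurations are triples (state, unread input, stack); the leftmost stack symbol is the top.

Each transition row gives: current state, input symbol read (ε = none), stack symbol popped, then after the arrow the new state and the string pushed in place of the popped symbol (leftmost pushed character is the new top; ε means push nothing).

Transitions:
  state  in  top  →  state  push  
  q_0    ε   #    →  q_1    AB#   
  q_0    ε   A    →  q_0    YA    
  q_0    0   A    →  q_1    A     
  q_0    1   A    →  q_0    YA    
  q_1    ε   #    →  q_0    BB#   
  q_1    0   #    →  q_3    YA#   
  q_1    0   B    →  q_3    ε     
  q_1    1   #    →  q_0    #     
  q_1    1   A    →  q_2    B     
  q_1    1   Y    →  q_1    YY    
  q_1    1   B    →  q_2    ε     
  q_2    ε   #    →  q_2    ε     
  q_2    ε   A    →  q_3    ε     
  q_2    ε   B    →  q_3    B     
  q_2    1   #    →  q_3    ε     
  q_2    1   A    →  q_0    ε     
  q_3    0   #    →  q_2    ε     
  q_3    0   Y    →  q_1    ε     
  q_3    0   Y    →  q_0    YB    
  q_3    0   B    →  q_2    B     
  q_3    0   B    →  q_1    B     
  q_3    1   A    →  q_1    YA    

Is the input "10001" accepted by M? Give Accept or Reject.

Accept

One accepting computation: (q_0, 10001, #) ⊢ (q_1, 10001, AB#) ⊢ (q_2, 0001, BB#) ⊢ (q_3, 0001, BB#) ⊢ (q_1, 001, BB#) ⊢ (q_3, 01, B#) ⊢ (q_1, 1, B#) ⊢ (q_2, ε, #) ⊢ (q_2, ε, ε)
All input consumed and the stack is empty.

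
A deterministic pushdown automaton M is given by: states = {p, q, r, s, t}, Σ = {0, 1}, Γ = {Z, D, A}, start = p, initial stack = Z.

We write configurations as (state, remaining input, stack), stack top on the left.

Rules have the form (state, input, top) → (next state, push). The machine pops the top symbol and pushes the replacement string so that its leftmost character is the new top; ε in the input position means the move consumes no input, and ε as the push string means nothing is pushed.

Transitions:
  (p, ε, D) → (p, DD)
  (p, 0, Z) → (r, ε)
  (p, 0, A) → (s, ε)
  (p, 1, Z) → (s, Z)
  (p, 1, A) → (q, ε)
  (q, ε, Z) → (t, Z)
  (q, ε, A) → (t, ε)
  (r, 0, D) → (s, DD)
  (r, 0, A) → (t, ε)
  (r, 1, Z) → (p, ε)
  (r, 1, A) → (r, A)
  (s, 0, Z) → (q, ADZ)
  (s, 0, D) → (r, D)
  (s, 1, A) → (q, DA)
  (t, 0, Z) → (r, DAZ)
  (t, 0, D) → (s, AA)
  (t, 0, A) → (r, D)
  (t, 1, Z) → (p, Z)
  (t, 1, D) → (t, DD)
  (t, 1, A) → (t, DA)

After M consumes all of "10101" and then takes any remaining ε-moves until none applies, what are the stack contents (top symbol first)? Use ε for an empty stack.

DAADZ

(p, 10101, Z)
  read 1, top Z: go to s, push Z → (s, 0101, Z)
  read 0, top Z: go to q, push ADZ → (q, 101, ADZ)
  ε-move, top A: go to t, push ε → (t, 101, DZ)
  read 1, top D: go to t, push DD → (t, 01, DDZ)
  read 0, top D: go to s, push AA → (s, 1, AADZ)
  read 1, top A: go to q, push DA → (q, ε, DAADZ)
All input consumed in state q with stack DAADZ.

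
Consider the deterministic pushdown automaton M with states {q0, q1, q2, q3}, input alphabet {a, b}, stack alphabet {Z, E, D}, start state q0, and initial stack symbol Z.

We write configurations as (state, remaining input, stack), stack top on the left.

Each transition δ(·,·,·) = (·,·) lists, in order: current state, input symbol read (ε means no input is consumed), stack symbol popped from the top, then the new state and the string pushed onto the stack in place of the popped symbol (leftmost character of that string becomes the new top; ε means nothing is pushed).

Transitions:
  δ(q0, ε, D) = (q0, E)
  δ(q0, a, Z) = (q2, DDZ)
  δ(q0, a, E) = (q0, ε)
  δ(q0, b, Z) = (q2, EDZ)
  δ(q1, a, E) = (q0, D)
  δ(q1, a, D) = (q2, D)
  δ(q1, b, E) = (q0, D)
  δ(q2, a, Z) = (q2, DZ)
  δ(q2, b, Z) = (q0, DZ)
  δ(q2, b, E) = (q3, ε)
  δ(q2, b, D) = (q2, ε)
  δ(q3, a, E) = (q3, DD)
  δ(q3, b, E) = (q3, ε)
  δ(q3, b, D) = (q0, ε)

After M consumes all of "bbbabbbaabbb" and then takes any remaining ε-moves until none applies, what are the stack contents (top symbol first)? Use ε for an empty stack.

(q0, bbbabbbaabbb, Z)
  read b, top Z: go to q2, push EDZ → (q2, bbabbbaabbb, EDZ)
  read b, top E: go to q3, push ε → (q3, babbbaabbb, DZ)
  read b, top D: go to q0, push ε → (q0, abbbaabbb, Z)
  read a, top Z: go to q2, push DDZ → (q2, bbbaabbb, DDZ)
  read b, top D: go to q2, push ε → (q2, bbaabbb, DZ)
  read b, top D: go to q2, push ε → (q2, baabbb, Z)
  read b, top Z: go to q0, push DZ → (q0, aabbb, DZ)
  ε-move, top D: go to q0, push E → (q0, aabbb, EZ)
  read a, top E: go to q0, push ε → (q0, abbb, Z)
  read a, top Z: go to q2, push DDZ → (q2, bbb, DDZ)
  read b, top D: go to q2, push ε → (q2, bb, DZ)
  read b, top D: go to q2, push ε → (q2, b, Z)
  read b, top Z: go to q0, push DZ → (q0, ε, DZ)
  ε-move, top D: go to q0, push E → (q0, ε, EZ)
All input consumed in state q0 with stack EZ.

EZ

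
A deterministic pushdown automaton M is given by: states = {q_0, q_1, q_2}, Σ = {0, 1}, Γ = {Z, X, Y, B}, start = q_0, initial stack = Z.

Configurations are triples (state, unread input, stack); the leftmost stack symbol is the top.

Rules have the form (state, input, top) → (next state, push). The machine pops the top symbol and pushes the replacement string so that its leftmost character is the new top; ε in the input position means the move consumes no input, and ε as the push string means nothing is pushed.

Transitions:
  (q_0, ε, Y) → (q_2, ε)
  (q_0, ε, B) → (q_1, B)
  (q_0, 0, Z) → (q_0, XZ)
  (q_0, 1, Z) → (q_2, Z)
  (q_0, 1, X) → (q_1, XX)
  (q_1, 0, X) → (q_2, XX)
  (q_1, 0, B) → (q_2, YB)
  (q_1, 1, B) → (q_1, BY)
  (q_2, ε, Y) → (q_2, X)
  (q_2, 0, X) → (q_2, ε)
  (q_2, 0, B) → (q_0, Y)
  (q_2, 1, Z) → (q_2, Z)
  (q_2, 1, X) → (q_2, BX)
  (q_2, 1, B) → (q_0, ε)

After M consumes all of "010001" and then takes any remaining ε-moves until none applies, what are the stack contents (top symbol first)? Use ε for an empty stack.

BXZ

(q_0, 010001, Z) ⊢ (q_0, 10001, XZ) ⊢ (q_1, 0001, XXZ) ⊢ (q_2, 001, XXXZ) ⊢ (q_2, 01, XXZ) ⊢ (q_2, 1, XZ) ⊢ (q_2, ε, BXZ)
All input consumed in state q_2 with stack BXZ.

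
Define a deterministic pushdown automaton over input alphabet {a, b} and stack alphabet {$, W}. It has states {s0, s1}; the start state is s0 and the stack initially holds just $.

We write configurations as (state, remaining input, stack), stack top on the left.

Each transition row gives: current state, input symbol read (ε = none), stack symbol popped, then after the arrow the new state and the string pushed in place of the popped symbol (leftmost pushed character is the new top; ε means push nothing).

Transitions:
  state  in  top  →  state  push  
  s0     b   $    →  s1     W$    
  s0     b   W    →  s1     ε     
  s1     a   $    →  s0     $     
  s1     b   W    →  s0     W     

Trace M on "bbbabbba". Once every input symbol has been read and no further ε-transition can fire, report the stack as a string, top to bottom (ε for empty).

(s0, bbbabbba, $)
  read b, top $: go to s1, push W$ → (s1, bbabbba, W$)
  read b, top W: go to s0, push W → (s0, babbba, W$)
  read b, top W: go to s1, push ε → (s1, abbba, $)
  read a, top $: go to s0, push $ → (s0, bbba, $)
  read b, top $: go to s1, push W$ → (s1, bba, W$)
  read b, top W: go to s0, push W → (s0, ba, W$)
  read b, top W: go to s1, push ε → (s1, a, $)
  read a, top $: go to s0, push $ → (s0, ε, $)
All input consumed in state s0 with stack $.

$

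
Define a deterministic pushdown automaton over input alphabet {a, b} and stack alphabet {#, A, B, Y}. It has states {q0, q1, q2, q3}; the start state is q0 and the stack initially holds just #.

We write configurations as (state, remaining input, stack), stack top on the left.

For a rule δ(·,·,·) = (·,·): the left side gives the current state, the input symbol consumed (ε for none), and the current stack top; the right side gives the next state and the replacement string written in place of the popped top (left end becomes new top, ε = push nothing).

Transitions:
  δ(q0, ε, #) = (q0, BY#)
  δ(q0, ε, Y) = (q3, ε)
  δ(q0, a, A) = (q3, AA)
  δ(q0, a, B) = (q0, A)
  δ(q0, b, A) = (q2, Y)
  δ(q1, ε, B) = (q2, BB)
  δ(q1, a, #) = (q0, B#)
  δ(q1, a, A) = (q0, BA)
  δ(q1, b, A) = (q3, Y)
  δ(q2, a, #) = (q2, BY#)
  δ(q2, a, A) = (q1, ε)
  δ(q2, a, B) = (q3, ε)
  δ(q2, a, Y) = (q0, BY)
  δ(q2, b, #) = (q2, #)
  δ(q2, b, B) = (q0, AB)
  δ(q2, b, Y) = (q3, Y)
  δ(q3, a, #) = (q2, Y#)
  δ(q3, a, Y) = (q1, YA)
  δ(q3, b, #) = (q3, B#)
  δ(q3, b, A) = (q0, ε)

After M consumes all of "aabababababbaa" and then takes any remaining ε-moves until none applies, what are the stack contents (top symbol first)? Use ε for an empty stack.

AYY#

(q0, aabababababbaa, #)
  ε-move, top #: go to q0, push BY# → (q0, aabababababbaa, BY#)
  read a, top B: go to q0, push A → (q0, abababababbaa, AY#)
  read a, top A: go to q3, push AA → (q3, bababababbaa, AAY#)
  read b, top A: go to q0, push ε → (q0, ababababbaa, AY#)
  read a, top A: go to q3, push AA → (q3, babababbaa, AAY#)
  read b, top A: go to q0, push ε → (q0, abababbaa, AY#)
  read a, top A: go to q3, push AA → (q3, bababbaa, AAY#)
  read b, top A: go to q0, push ε → (q0, ababbaa, AY#)
  read a, top A: go to q3, push AA → (q3, babbaa, AAY#)
  read b, top A: go to q0, push ε → (q0, abbaa, AY#)
  read a, top A: go to q3, push AA → (q3, bbaa, AAY#)
  read b, top A: go to q0, push ε → (q0, baa, AY#)
  read b, top A: go to q2, push Y → (q2, aa, YY#)
  read a, top Y: go to q0, push BY → (q0, a, BYY#)
  read a, top B: go to q0, push A → (q0, ε, AYY#)
All input consumed in state q0 with stack AYY#.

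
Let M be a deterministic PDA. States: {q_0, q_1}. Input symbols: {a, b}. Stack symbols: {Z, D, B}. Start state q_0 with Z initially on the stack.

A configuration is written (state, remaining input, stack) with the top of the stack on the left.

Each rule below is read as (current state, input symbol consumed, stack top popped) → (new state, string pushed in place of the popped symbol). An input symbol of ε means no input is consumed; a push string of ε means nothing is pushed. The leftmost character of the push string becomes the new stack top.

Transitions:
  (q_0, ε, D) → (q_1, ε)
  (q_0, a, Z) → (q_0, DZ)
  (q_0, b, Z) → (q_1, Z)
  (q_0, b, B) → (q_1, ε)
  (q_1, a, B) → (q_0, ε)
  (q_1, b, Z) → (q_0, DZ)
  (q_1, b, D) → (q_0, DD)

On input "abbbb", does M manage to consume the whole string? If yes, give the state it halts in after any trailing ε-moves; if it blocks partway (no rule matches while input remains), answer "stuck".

(q_0, abbbb, Z)
  read a, top Z: go to q_0, push DZ → (q_0, bbbb, DZ)
  ε-move, top D: go to q_1, push ε → (q_1, bbbb, Z)
  read b, top Z: go to q_0, push DZ → (q_0, bbb, DZ)
  ε-move, top D: go to q_1, push ε → (q_1, bbb, Z)
  read b, top Z: go to q_0, push DZ → (q_0, bb, DZ)
  ε-move, top D: go to q_1, push ε → (q_1, bb, Z)
  read b, top Z: go to q_0, push DZ → (q_0, b, DZ)
  ε-move, top D: go to q_1, push ε → (q_1, b, Z)
  read b, top Z: go to q_0, push DZ → (q_0, ε, DZ)
  ε-move, top D: go to q_1, push ε → (q_1, ε, Z)
All input consumed; M is in state q_1.

q_1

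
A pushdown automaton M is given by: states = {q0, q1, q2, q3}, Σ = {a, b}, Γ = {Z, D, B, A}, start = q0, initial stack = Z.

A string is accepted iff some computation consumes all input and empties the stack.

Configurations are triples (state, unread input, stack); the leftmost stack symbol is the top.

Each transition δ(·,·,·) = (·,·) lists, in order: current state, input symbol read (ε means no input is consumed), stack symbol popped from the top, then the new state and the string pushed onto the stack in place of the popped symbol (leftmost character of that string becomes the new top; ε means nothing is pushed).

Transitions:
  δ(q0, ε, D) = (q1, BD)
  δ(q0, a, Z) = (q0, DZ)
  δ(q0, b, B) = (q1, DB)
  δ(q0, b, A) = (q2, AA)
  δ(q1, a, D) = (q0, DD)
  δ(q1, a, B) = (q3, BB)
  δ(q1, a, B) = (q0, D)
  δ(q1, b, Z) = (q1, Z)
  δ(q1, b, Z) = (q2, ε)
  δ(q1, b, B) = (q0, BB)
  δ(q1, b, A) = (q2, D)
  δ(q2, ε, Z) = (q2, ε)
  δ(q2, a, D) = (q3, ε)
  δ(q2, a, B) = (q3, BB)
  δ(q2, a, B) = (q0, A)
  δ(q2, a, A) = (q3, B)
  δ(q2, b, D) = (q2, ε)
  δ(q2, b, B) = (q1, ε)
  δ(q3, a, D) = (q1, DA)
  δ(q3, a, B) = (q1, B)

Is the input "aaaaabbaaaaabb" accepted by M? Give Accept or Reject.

Reject

No computation consumes all input and empties the stack.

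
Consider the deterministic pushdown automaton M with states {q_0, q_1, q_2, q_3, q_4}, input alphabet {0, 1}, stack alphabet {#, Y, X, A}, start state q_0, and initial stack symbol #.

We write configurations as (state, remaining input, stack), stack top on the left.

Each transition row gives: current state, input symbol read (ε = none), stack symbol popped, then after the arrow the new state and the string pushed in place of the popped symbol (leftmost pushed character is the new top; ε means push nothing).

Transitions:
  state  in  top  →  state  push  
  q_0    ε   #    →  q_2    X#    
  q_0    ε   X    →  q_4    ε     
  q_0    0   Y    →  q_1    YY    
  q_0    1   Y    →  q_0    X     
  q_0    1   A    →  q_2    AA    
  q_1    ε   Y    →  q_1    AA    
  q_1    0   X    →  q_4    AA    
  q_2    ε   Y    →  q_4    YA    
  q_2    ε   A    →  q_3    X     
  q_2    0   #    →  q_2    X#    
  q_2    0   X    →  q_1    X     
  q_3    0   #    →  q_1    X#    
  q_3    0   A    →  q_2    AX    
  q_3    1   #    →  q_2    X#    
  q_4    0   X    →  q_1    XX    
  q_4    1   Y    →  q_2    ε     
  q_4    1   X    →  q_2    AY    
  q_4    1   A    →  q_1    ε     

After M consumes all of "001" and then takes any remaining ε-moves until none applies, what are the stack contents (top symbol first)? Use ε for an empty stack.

A#

(q_0, 001, #)
  ε-move, top #: go to q_2, push X# → (q_2, 001, X#)
  read 0, top X: go to q_1, push X → (q_1, 01, X#)
  read 0, top X: go to q_4, push AA → (q_4, 1, AA#)
  read 1, top A: go to q_1, push ε → (q_1, ε, A#)
All input consumed in state q_1 with stack A#.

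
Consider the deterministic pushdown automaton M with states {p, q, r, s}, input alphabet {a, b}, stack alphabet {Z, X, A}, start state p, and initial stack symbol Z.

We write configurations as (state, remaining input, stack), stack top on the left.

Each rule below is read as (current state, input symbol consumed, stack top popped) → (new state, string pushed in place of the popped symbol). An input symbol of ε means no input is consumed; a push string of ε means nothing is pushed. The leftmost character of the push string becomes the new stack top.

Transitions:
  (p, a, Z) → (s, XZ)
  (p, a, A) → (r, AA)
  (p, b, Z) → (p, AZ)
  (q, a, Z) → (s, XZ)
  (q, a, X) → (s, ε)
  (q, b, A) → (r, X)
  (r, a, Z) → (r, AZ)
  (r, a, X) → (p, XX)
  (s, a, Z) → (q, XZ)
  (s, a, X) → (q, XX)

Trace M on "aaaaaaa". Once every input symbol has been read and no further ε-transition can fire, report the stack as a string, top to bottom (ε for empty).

XZ

(p, aaaaaaa, Z)
  read a, top Z: go to s, push XZ → (s, aaaaaa, XZ)
  read a, top X: go to q, push XX → (q, aaaaa, XXZ)
  read a, top X: go to s, push ε → (s, aaaa, XZ)
  read a, top X: go to q, push XX → (q, aaa, XXZ)
  read a, top X: go to s, push ε → (s, aa, XZ)
  read a, top X: go to q, push XX → (q, a, XXZ)
  read a, top X: go to s, push ε → (s, ε, XZ)
All input consumed in state s with stack XZ.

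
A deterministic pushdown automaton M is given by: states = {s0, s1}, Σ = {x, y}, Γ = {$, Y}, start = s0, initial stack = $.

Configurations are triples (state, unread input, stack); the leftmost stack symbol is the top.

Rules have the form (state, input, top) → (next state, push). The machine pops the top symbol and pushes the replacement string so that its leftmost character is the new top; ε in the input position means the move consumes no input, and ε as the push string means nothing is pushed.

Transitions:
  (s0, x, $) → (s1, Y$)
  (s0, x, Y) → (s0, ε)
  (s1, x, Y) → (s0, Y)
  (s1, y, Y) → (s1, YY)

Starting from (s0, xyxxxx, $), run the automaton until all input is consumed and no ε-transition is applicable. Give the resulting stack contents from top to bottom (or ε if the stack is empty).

(s0, xyxxxx, $) ⊢ (s1, yxxxx, Y$) ⊢ (s1, xxxx, YY$) ⊢ (s0, xxx, YY$) ⊢ (s0, xx, Y$) ⊢ (s0, x, $) ⊢ (s1, ε, Y$)
All input consumed in state s1 with stack Y$.

Y$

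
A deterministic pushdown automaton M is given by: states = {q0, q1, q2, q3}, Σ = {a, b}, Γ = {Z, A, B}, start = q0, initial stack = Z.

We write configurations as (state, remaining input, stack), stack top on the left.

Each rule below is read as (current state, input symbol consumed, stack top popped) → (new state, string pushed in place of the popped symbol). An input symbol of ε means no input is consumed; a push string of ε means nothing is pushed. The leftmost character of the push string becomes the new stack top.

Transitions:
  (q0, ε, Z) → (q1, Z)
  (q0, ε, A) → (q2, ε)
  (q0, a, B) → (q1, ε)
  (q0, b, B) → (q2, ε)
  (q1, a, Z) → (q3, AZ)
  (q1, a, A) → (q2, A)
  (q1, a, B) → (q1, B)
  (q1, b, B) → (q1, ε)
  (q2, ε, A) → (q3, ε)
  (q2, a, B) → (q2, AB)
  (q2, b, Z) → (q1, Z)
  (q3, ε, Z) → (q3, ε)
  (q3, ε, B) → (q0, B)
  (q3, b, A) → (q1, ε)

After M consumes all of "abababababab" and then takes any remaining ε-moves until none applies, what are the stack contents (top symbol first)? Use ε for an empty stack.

Z

(q0, abababababab, Z)
  ε-move, top Z: go to q1, push Z → (q1, abababababab, Z)
  read a, top Z: go to q3, push AZ → (q3, bababababab, AZ)
  read b, top A: go to q1, push ε → (q1, ababababab, Z)
  read a, top Z: go to q3, push AZ → (q3, babababab, AZ)
  read b, top A: go to q1, push ε → (q1, abababab, Z)
  read a, top Z: go to q3, push AZ → (q3, bababab, AZ)
  read b, top A: go to q1, push ε → (q1, ababab, Z)
  read a, top Z: go to q3, push AZ → (q3, babab, AZ)
  read b, top A: go to q1, push ε → (q1, abab, Z)
  read a, top Z: go to q3, push AZ → (q3, bab, AZ)
  read b, top A: go to q1, push ε → (q1, ab, Z)
  read a, top Z: go to q3, push AZ → (q3, b, AZ)
  read b, top A: go to q1, push ε → (q1, ε, Z)
All input consumed in state q1 with stack Z.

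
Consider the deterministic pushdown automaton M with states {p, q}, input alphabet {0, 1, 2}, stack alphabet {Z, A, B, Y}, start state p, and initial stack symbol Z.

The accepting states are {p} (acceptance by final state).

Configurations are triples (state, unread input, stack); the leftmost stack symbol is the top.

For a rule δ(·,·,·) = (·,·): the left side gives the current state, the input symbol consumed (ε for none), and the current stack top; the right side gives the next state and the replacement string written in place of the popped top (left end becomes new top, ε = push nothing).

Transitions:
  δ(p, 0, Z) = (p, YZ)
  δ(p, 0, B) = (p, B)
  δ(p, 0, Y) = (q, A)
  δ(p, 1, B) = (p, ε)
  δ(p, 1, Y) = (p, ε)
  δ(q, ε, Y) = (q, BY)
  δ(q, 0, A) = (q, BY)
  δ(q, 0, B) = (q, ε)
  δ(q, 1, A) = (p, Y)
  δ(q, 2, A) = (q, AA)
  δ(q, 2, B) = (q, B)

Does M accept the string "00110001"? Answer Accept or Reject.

(p, 00110001, Z) ⊢ (p, 0110001, YZ) ⊢ (q, 110001, AZ) ⊢ (p, 10001, YZ) ⊢ (p, 0001, Z) ⊢ (p, 001, YZ) ⊢ (q, 01, AZ) ⊢ (q, 1, BYZ)
No transition applies at (q, 1, BYZ); input not fully consumed.

Reject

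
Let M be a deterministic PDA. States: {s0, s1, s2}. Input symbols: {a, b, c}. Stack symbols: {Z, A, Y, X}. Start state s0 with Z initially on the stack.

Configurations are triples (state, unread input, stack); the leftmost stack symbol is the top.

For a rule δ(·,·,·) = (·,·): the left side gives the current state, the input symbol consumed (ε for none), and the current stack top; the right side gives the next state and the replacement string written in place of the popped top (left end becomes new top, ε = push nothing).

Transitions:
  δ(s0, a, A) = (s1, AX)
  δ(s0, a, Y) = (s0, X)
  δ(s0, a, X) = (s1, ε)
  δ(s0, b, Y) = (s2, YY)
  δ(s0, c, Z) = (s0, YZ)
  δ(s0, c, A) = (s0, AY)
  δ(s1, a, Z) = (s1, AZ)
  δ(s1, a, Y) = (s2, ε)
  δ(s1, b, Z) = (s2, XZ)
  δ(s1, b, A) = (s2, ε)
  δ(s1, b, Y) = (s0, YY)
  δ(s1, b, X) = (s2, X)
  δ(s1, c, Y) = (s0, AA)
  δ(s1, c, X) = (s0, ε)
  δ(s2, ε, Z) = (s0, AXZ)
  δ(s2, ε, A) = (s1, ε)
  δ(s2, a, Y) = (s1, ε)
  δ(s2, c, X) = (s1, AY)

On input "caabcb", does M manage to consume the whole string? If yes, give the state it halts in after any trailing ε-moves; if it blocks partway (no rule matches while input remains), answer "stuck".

s2

(s0, caabcb, Z)
  read c, top Z: go to s0, push YZ → (s0, aabcb, YZ)
  read a, top Y: go to s0, push X → (s0, abcb, XZ)
  read a, top X: go to s1, push ε → (s1, bcb, Z)
  read b, top Z: go to s2, push XZ → (s2, cb, XZ)
  read c, top X: go to s1, push AY → (s1, b, AYZ)
  read b, top A: go to s2, push ε → (s2, ε, YZ)
All input consumed; M is in state s2.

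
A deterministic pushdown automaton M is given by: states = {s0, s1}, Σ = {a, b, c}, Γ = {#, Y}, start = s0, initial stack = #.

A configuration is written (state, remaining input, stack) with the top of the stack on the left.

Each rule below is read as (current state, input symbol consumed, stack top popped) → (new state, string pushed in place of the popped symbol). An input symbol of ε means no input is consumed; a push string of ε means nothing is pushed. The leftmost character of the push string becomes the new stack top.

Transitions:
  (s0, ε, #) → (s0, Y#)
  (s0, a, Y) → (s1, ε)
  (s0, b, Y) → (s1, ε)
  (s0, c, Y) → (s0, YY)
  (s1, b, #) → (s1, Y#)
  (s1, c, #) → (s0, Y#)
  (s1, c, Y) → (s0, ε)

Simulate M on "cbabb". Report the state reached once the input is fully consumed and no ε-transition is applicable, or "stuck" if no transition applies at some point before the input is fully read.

(s0, cbabb, #)
  ε-move, top #: go to s0, push Y# → (s0, cbabb, Y#)
  read c, top Y: go to s0, push YY → (s0, babb, YY#)
  read b, top Y: go to s1, push ε → (s1, abb, Y#)
No transition for (s1, a, top Y); M blocks with input abb remaining.

stuck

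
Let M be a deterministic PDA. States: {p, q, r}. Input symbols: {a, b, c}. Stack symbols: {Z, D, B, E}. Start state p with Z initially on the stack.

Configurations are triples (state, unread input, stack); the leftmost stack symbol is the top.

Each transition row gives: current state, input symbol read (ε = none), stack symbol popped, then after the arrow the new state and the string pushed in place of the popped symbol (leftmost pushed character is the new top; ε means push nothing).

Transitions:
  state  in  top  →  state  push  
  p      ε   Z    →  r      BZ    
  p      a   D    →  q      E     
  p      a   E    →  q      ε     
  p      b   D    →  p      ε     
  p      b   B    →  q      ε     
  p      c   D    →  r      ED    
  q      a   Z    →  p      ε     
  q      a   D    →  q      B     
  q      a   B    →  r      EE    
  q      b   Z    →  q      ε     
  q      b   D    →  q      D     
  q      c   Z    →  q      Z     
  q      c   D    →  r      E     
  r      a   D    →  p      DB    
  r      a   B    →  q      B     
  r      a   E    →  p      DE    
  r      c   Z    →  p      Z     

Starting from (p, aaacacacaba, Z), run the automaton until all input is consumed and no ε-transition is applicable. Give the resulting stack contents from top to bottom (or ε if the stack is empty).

DEDEDEEZ

(p, aaacacacaba, Z) ⊢ (r, aaacacacaba, BZ) ⊢ (q, aacacacaba, BZ) ⊢ (r, acacacaba, EEZ) ⊢ (p, cacacaba, DEEZ) ⊢ (r, acacaba, EDEEZ) ⊢ (p, cacaba, DEDEEZ) ⊢ (r, acaba, EDEDEEZ) ⊢ (p, caba, DEDEDEEZ) ⊢ (r, aba, EDEDEDEEZ) ⊢ (p, ba, DEDEDEDEEZ) ⊢ (p, a, EDEDEDEEZ) ⊢ (q, ε, DEDEDEEZ)
All input consumed in state q with stack DEDEDEEZ.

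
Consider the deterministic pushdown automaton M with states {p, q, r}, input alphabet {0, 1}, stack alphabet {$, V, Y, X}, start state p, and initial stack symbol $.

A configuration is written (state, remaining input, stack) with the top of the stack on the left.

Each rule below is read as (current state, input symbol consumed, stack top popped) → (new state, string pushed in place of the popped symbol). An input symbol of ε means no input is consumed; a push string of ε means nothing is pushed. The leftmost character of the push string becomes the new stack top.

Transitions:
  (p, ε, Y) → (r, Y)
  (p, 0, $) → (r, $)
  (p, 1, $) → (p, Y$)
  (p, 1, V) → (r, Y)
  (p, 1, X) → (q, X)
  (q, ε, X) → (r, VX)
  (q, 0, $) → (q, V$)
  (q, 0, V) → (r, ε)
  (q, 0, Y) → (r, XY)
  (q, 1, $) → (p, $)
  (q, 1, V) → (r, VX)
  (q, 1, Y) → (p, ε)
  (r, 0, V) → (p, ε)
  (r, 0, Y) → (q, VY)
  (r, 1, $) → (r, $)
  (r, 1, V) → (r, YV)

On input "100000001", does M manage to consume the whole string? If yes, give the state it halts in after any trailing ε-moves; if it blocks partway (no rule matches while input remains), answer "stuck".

(p, 100000001, $)
  read 1, top $: go to p, push Y$ → (p, 00000001, Y$)
  ε-move, top Y: go to r, push Y → (r, 00000001, Y$)
  read 0, top Y: go to q, push VY → (q, 0000001, VY$)
  read 0, top V: go to r, push ε → (r, 000001, Y$)
  read 0, top Y: go to q, push VY → (q, 00001, VY$)
  read 0, top V: go to r, push ε → (r, 0001, Y$)
  read 0, top Y: go to q, push VY → (q, 001, VY$)
  read 0, top V: go to r, push ε → (r, 01, Y$)
  read 0, top Y: go to q, push VY → (q, 1, VY$)
  read 1, top V: go to r, push VX → (r, ε, VXY$)
All input consumed; M is in state r.

r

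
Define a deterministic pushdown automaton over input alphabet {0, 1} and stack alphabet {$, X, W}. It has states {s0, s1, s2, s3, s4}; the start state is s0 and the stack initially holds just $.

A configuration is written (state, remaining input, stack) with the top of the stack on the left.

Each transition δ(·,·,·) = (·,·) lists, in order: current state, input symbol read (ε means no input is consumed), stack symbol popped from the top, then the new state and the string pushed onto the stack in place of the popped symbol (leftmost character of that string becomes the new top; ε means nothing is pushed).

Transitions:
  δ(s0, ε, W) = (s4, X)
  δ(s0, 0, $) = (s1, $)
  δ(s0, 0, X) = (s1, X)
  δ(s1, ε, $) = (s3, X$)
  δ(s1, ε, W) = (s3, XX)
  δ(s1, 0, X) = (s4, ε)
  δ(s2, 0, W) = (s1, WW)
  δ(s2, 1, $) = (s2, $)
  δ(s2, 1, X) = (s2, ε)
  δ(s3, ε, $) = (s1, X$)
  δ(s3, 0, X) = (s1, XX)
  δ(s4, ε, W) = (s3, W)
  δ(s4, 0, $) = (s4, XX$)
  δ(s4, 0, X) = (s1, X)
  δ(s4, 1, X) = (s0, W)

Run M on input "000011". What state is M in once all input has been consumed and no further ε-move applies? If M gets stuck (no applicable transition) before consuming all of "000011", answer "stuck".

stuck

(s0, 000011, $)
  read 0, top $: go to s1, push $ → (s1, 00011, $)
  ε-move, top $: go to s3, push X$ → (s3, 00011, X$)
  read 0, top X: go to s1, push XX → (s1, 0011, XX$)
  read 0, top X: go to s4, push ε → (s4, 011, X$)
  read 0, top X: go to s1, push X → (s1, 11, X$)
No transition for (s1, 1, top X); M blocks with input 11 remaining.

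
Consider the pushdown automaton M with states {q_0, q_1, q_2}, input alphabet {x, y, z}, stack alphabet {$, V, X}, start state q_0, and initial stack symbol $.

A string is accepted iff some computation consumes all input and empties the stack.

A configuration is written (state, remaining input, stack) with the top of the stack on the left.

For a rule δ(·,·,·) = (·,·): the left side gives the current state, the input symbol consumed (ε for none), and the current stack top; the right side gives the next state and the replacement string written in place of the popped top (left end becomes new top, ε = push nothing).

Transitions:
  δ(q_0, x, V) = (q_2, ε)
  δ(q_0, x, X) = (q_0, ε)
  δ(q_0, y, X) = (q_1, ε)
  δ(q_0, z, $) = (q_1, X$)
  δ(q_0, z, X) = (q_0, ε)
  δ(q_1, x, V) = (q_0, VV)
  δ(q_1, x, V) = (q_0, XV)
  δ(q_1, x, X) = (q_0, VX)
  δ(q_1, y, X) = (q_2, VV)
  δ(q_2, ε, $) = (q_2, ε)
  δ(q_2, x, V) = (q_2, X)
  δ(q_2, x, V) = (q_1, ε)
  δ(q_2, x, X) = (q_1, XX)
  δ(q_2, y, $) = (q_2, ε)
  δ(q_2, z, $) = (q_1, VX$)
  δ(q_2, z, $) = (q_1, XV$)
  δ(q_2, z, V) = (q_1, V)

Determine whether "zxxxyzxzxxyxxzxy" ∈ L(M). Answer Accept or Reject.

One accepting computation: (q_0, zxxxyzxzxxyxxzxy, $) ⊢ (q_1, xxxyzxzxxyxxzxy, X$) ⊢ (q_0, xxyzxzxxyxxzxy, VX$) ⊢ (q_2, xyzxzxxyxxzxy, X$) ⊢ (q_1, yzxzxxyxxzxy, XX$) ⊢ (q_2, zxzxxyxxzxy, VVX$) ⊢ (q_1, xzxxyxxzxy, VVX$) ⊢ (q_0, zxxyxxzxy, XVVX$) ⊢ (q_0, xxyxxzxy, VVX$) ⊢ (q_2, xyxxzxy, VX$) ⊢ (q_1, yxxzxy, X$) ⊢ (q_2, xxzxy, VV$) ⊢ (q_1, xzxy, V$) ⊢ (q_0, zxy, XV$) ⊢ (q_0, xy, V$) ⊢ (q_2, y, $) ⊢ (q_2, ε, ε)
All input consumed and the stack is empty.

Accept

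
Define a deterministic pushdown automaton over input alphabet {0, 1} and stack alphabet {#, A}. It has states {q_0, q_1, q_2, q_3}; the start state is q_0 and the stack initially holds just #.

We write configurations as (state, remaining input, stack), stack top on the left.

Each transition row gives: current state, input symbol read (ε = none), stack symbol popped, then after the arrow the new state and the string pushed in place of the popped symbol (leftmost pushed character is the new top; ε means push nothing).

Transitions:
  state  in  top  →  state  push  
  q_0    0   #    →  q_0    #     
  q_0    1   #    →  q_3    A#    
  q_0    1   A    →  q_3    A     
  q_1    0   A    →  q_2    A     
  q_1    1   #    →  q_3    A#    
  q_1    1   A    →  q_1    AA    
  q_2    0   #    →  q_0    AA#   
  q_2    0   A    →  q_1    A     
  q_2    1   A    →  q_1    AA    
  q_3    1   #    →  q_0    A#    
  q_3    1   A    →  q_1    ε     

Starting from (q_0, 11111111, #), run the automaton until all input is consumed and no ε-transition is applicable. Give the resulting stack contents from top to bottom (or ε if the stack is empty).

(q_0, 11111111, #) ⊢ (q_3, 1111111, A#) ⊢ (q_1, 111111, #) ⊢ (q_3, 11111, A#) ⊢ (q_1, 1111, #) ⊢ (q_3, 111, A#) ⊢ (q_1, 11, #) ⊢ (q_3, 1, A#) ⊢ (q_1, ε, #)
All input consumed in state q_1 with stack #.

#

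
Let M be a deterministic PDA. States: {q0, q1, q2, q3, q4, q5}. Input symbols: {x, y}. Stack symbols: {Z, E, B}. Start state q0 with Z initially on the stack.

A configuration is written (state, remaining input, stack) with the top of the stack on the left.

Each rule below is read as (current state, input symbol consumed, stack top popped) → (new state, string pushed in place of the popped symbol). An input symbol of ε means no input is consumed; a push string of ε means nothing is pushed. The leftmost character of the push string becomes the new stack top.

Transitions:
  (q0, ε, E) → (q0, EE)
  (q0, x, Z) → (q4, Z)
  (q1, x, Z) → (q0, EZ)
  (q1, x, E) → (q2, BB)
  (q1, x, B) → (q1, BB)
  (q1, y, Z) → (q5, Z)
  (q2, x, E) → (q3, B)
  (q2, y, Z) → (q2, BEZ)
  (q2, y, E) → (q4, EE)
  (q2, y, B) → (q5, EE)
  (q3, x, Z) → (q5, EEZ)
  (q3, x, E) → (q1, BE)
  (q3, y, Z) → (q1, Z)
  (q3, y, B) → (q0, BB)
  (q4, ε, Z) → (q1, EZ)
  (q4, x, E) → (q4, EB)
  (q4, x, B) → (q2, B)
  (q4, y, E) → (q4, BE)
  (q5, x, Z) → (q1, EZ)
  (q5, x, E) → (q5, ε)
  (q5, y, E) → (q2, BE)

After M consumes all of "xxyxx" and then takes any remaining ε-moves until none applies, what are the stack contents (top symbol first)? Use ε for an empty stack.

BZ

(q0, xxyxx, Z)
  read x, top Z: go to q4, push Z → (q4, xyxx, Z)
  ε-move, top Z: go to q1, push EZ → (q1, xyxx, EZ)
  read x, top E: go to q2, push BB → (q2, yxx, BBZ)
  read y, top B: go to q5, push EE → (q5, xx, EEBZ)
  read x, top E: go to q5, push ε → (q5, x, EBZ)
  read x, top E: go to q5, push ε → (q5, ε, BZ)
All input consumed in state q5 with stack BZ.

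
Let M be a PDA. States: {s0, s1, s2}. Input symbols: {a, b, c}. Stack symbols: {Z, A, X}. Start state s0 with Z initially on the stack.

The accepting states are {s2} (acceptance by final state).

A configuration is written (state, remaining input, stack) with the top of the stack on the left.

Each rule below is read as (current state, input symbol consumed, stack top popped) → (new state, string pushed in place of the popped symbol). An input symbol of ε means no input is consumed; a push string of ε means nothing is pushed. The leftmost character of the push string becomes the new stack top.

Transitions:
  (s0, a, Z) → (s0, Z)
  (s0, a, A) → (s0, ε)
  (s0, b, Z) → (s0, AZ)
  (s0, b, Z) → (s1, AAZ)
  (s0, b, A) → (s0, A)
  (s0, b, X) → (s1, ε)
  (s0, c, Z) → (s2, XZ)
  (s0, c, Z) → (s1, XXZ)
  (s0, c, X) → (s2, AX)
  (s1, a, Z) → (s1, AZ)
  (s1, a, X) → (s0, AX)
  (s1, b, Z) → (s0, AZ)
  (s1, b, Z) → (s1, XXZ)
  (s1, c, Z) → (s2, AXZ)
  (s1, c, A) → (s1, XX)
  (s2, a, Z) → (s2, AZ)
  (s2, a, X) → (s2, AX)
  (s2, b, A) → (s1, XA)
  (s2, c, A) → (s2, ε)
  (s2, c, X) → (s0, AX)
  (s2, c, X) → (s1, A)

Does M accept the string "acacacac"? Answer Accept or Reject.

One accepting computation: (s0, acacacac, Z) ⊢ (s0, cacacac, Z) ⊢ (s2, acacac, XZ) ⊢ (s2, cacac, AXZ) ⊢ (s2, acac, XZ) ⊢ (s2, cac, AXZ) ⊢ (s2, ac, XZ) ⊢ (s2, c, AXZ) ⊢ (s2, ε, XZ)
All input consumed and state s2 ∈ F.

Accept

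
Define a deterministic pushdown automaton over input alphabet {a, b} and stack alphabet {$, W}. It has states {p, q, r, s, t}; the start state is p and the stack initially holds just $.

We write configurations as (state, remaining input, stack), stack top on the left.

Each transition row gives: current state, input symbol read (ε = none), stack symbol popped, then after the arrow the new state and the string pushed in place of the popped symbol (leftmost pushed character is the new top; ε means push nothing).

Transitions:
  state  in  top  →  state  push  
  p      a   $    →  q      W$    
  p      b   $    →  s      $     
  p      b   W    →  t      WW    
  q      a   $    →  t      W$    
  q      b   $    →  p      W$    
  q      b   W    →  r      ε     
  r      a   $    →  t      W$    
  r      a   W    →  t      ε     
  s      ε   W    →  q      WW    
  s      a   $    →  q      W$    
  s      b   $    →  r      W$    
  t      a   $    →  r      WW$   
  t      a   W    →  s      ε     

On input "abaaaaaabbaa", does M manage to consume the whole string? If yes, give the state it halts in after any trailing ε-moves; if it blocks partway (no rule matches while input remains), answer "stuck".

stuck

(p, abaaaaaabbaa, $)
  read a, top $: go to q, push W$ → (q, baaaaaabbaa, W$)
  read b, top W: go to r, push ε → (r, aaaaaabbaa, $)
  read a, top $: go to t, push W$ → (t, aaaaabbaa, W$)
  read a, top W: go to s, push ε → (s, aaaabbaa, $)
  read a, top $: go to q, push W$ → (q, aaabbaa, W$)
No transition for (q, a, top W); M blocks with input aaabbaa remaining.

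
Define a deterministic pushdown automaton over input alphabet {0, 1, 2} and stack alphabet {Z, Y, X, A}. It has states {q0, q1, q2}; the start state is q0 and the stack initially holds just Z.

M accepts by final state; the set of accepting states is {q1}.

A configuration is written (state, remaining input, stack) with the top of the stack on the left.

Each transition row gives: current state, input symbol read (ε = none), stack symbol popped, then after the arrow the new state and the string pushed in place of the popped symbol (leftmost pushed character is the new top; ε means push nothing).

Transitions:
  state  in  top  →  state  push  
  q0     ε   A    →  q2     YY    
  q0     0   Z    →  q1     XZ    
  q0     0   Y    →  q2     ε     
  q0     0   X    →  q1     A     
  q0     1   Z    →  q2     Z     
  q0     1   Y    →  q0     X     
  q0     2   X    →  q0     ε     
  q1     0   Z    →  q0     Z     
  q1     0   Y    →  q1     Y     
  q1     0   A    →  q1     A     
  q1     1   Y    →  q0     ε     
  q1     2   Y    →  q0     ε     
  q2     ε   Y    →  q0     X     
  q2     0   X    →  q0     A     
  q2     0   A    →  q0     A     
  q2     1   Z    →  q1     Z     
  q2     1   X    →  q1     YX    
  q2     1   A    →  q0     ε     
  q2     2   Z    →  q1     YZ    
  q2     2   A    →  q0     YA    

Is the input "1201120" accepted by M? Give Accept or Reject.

Accept

(q0, 1201120, Z)
  read 1, top Z: go to q2, push Z → (q2, 201120, Z)
  read 2, top Z: go to q1, push YZ → (q1, 01120, YZ)
  read 0, top Y: go to q1, push Y → (q1, 1120, YZ)
  read 1, top Y: go to q0, push ε → (q0, 120, Z)
  read 1, top Z: go to q2, push Z → (q2, 20, Z)
  read 2, top Z: go to q1, push YZ → (q1, 0, YZ)
  read 0, top Y: go to q1, push Y → (q1, ε, YZ)
All input consumed; state q1 ∈ F.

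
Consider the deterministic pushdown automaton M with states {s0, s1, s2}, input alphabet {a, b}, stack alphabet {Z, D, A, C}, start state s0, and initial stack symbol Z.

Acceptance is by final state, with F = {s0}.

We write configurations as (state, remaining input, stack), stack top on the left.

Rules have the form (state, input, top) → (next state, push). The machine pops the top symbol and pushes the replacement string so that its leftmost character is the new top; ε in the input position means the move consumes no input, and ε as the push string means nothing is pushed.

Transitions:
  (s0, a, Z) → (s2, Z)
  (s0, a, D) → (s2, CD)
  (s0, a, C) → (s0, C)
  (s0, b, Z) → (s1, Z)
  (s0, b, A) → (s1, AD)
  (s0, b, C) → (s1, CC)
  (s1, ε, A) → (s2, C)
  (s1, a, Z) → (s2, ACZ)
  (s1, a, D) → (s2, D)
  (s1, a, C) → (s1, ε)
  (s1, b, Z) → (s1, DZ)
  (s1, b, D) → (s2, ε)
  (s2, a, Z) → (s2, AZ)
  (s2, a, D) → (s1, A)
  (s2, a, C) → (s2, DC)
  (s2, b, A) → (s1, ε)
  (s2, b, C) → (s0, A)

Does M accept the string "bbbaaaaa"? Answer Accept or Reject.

(s0, bbbaaaaa, Z)
  read b, top Z: go to s1, push Z → (s1, bbaaaaa, Z)
  read b, top Z: go to s1, push DZ → (s1, baaaaa, DZ)
  read b, top D: go to s2, push ε → (s2, aaaaa, Z)
  read a, top Z: go to s2, push AZ → (s2, aaaa, AZ)
No transition applies at (s2, aaaa, AZ); input not fully consumed.

Reject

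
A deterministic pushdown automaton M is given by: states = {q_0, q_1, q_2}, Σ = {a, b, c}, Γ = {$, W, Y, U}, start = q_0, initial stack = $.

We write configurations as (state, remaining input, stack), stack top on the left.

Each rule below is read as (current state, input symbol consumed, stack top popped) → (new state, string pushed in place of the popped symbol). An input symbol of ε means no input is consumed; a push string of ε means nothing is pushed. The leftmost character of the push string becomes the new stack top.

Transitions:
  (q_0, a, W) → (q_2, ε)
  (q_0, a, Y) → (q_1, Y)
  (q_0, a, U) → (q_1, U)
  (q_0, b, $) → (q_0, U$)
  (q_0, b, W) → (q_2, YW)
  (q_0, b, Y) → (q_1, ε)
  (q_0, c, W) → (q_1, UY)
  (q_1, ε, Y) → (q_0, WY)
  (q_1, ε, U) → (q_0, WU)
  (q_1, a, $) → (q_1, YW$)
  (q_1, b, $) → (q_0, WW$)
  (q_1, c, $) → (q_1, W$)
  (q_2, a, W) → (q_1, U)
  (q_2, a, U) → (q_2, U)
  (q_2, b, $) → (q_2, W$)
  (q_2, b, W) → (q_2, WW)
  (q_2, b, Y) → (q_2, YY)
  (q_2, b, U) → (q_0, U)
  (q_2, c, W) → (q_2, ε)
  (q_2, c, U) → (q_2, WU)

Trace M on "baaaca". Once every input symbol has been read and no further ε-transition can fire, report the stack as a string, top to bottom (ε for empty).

WUU$

(q_0, baaaca, $)
  read b, top $: go to q_0, push U$ → (q_0, aaaca, U$)
  read a, top U: go to q_1, push U → (q_1, aaca, U$)
  ε-move, top U: go to q_0, push WU → (q_0, aaca, WU$)
  read a, top W: go to q_2, push ε → (q_2, aca, U$)
  read a, top U: go to q_2, push U → (q_2, ca, U$)
  read c, top U: go to q_2, push WU → (q_2, a, WU$)
  read a, top W: go to q_1, push U → (q_1, ε, UU$)
  ε-move, top U: go to q_0, push WU → (q_0, ε, WUU$)
All input consumed in state q_0 with stack WUU$.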